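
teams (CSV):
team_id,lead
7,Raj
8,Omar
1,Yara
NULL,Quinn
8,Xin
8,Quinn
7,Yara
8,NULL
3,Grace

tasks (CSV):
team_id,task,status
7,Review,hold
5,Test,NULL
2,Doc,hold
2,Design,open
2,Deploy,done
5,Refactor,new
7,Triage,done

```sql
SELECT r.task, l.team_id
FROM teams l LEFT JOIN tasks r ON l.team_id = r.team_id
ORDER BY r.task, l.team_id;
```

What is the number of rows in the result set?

LEFT JOIN keeps every row from `teams`; unmatched rows get NULL for `tasks`'s columns.
Matching on l.team_id = r.team_id. A NULL in a compared column never satisfies the condition.
Matched pairs: 4; unmatched l rows kept: 7.
Total: 4 matched + 7 padded = 11 rows.

11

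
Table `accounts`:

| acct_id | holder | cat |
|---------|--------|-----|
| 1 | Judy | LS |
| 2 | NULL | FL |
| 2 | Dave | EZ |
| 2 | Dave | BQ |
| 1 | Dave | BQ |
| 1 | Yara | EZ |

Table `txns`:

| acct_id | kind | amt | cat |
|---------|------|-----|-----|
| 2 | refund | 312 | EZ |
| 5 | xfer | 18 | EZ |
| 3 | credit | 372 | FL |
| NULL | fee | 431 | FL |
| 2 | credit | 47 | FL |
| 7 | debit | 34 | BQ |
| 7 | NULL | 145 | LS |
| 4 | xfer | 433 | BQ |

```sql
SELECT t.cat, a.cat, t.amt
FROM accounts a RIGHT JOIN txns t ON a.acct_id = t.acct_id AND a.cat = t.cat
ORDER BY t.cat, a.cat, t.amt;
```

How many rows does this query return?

RIGHT JOIN keeps every row from `txns`; unmatched rows get NULL for `accounts`'s columns.
Matching on a.acct_id = t.acct_id AND a.cat = t.cat. A NULL in a compared column never satisfies the condition.
Matched pairs: 2; unmatched t rows kept: 6.
Total: 2 matched + 6 padded = 8 rows.

8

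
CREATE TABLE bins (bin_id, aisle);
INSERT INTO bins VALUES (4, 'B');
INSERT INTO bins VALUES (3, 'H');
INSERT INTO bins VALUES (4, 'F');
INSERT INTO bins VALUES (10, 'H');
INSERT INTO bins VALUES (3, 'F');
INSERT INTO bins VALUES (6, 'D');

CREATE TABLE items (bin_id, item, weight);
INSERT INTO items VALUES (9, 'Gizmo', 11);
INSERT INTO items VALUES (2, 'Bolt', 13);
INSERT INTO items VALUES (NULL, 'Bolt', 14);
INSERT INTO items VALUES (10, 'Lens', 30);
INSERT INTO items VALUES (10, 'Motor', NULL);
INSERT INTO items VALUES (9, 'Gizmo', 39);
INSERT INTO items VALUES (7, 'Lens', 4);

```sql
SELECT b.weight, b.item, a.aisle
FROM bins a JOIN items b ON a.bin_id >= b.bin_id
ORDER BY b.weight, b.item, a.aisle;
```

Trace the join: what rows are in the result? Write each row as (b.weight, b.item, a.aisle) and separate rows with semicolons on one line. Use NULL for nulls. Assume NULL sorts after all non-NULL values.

(4, Lens, H); (11, Gizmo, H); (13, Bolt, B); (13, Bolt, D); (13, Bolt, F); (13, Bolt, F); (13, Bolt, H); (13, Bolt, H); (30, Lens, H); (39, Gizmo, H); (NULL, Motor, H)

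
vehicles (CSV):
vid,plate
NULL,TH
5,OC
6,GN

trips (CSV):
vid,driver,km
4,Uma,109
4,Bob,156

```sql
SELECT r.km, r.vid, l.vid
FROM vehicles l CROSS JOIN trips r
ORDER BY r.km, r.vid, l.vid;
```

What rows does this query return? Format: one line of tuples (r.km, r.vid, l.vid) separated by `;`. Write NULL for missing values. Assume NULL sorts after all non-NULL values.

CROSS JOIN pairs every row of `vehicles` with every row of `trips`: 3 × 2 = 6 rows.

(109, 4, 5); (109, 4, 6); (109, 4, NULL); (156, 4, 5); (156, 4, 6); (156, 4, NULL)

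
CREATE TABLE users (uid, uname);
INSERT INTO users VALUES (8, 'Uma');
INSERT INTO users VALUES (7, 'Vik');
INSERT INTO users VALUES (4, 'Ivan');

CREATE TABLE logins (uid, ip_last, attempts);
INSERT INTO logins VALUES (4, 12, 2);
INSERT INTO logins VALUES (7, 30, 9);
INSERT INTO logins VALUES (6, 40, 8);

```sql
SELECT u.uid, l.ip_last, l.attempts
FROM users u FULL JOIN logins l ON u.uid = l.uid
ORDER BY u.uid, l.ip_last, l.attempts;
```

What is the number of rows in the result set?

FULL OUTER JOIN keeps every row from both sides; unmatched rows get NULL for the other side's columns.
Matching on u.uid = l.uid.
Matched pairs: 2; unmatched u rows kept: 1; unmatched l rows kept: 1.
Total: 2 matched + 2 padded = 4 rows.

4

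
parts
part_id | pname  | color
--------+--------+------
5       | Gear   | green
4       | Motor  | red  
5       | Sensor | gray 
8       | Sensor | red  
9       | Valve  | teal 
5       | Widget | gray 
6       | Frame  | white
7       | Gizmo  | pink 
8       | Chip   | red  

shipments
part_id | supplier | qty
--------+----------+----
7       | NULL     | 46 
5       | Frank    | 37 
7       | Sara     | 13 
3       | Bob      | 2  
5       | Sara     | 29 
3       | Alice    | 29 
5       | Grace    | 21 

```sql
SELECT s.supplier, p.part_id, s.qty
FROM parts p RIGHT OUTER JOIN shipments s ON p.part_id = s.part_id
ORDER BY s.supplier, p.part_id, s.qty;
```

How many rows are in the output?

13

RIGHT JOIN keeps every row from `shipments`; unmatched rows get NULL for `parts`'s columns.
Matching on p.part_id = s.part_id.
Matched pairs: 11; unmatched s rows kept: 2.
Total: 11 matched + 2 padded = 13 rows.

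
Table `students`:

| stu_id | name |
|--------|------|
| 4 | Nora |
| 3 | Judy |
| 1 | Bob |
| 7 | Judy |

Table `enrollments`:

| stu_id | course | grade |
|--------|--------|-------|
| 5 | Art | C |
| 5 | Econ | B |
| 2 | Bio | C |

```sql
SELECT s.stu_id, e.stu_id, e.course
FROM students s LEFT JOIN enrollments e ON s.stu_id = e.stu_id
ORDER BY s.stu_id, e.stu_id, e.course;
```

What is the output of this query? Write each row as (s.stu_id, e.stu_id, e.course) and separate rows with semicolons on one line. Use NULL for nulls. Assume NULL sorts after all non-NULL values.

(1, NULL, NULL); (3, NULL, NULL); (4, NULL, NULL); (7, NULL, NULL)

LEFT JOIN keeps every row from `students`; unmatched rows get NULL for `enrollments`'s columns.
Matching on s.stu_id = e.stu_id.
- s[0] stu_id=4 → no match; kept with NULLs on the e side.
- s[1] stu_id=3 → no match; kept with NULLs on the e side.
- s[2] stu_id=1 → no match; kept with NULLs on the e side.
- s[3] stu_id=7 → no match; kept with NULLs on the e side.
After projecting and ordering:
s.stu_id | e.stu_id | e.course
1 | NULL | NULL
3 | NULL | NULL
4 | NULL | NULL
7 | NULL | NULL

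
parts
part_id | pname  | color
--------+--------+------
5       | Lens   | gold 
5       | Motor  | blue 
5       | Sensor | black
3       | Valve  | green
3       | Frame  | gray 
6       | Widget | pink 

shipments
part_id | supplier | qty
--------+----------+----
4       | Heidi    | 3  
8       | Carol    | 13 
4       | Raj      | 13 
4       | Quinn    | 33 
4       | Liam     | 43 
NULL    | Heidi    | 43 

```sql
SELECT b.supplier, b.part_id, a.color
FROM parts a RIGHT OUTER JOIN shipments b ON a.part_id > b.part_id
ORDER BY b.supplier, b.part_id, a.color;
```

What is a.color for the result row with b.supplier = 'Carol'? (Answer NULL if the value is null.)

RIGHT JOIN keeps every row from `shipments`; unmatched rows get NULL for `parts`'s columns.
Matching on a.part_id > b.part_id. A NULL in a compared column never satisfies the condition.
Matched pairs: 16; unmatched b rows kept: 2.

NULL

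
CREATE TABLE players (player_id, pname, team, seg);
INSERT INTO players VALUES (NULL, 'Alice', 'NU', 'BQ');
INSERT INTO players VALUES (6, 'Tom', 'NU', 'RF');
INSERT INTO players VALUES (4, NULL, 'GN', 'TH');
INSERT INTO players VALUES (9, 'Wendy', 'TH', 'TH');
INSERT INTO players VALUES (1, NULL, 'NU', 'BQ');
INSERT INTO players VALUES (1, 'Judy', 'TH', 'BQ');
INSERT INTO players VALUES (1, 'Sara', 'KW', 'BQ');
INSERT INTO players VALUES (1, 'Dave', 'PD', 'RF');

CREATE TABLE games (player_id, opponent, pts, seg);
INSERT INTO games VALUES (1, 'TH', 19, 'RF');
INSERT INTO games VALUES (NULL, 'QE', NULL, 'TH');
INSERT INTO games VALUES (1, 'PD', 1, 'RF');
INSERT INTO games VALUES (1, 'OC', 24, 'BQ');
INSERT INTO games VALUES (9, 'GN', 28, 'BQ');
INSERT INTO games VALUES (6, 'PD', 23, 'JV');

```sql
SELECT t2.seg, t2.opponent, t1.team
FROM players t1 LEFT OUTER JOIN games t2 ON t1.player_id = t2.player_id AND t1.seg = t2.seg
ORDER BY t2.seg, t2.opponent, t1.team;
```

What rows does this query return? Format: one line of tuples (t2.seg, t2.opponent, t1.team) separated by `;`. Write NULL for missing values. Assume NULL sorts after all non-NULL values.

(BQ, OC, KW); (BQ, OC, NU); (BQ, OC, TH); (RF, PD, PD); (RF, TH, PD); (NULL, NULL, GN); (NULL, NULL, NU); (NULL, NULL, NU); (NULL, NULL, TH)

LEFT JOIN keeps every row from `players`; unmatched rows get NULL for `games`'s columns.
Matching on t1.player_id = t2.player_id AND t1.seg = t2.seg. A NULL in a compared column never satisfies the condition.
- t1 (player_id=NULL, seg=BQ) has no partner → padded with NULL.
- t1 (player_id=6, seg=RF) has no partner → padded with NULL.
- t1 (player_id=4, seg=TH) has no partner → padded with NULL.
- t1 (player_id=9, seg=TH) has no partner → padded with NULL.
- t1 (player_id=1, seg=BQ) pairs with 1 row(s) of t2.
- t1 (player_id=1, seg=BQ) pairs with 1 row(s) of t2.
- t1 (player_id=1, seg=BQ) pairs with 1 row(s) of t2.
- t1 (player_id=1, seg=RF) pairs with 2 row(s) of t2.
After projecting and ordering:
t2.seg | t2.opponent | t1.team
BQ | OC | KW
BQ | OC | NU
BQ | OC | TH
RF | PD | PD
RF | TH | PD
NULL | NULL | GN
NULL | NULL | NU
NULL | NULL | NU
NULL | NULL | TH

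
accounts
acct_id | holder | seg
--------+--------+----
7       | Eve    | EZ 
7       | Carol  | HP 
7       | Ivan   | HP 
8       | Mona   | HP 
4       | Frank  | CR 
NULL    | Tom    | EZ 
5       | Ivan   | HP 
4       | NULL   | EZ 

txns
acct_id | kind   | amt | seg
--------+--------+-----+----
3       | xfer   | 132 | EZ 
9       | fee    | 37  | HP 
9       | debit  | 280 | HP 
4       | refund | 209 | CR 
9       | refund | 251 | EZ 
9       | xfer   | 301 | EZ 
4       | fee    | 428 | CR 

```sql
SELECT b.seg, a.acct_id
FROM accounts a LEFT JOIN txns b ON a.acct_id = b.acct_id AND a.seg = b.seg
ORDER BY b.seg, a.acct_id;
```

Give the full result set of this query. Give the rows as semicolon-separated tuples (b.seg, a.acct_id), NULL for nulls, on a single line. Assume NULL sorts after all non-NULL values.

(CR, 4); (CR, 4); (NULL, 4); (NULL, 5); (NULL, 7); (NULL, 7); (NULL, 7); (NULL, 8); (NULL, NULL)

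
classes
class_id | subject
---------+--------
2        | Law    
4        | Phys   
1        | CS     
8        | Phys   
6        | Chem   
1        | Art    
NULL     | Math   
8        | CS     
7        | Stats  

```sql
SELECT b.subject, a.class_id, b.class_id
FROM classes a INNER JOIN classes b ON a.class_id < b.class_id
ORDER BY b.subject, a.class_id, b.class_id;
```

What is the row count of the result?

26

INNER JOIN keeps only pairs where the ON condition holds.
Matching on a.class_id < b.class_id. A NULL in a compared column never satisfies the condition.
Matched pairs: 26.
Total: 26 rows.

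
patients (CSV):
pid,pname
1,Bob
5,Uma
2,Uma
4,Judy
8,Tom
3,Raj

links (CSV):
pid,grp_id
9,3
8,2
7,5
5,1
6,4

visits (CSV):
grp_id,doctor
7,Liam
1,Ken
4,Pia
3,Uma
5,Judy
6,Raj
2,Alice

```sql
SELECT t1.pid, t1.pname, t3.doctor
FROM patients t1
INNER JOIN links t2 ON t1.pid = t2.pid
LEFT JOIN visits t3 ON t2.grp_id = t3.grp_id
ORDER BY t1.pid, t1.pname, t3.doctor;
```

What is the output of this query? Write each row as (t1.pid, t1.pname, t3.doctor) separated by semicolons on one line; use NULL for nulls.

(5, Uma, Ken); (8, Tom, Alice)

Evaluate left to right. First `patients t1 INNER JOIN links t2` on pid: 2 row(s).
Then LEFT JOIN `visits t3` on grp_id: each of those 2 rows is kept; rows whose t2.grp_id has no match in t3 get NULL for t3's columns.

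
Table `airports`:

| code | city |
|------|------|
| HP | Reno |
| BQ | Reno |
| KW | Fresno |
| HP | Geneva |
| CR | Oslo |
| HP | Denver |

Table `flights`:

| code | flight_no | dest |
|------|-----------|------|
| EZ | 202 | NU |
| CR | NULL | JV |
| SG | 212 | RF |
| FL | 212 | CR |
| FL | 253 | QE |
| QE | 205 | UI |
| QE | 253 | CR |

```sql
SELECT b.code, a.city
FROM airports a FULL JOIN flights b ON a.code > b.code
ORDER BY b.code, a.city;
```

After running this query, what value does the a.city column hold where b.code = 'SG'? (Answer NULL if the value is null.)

FULL OUTER JOIN keeps every row from both sides; unmatched rows get NULL for the other side's columns.
Matching on a.code > b.code.
- a[0] code=HP → 4 match(es) in b → 4 row(s).
- a[1] code=BQ → no match; kept with NULLs on the b side.
- a[2] code=KW → 4 match(es) in b → 4 row(s).
- a[3] code=HP → 4 match(es) in b → 4 row(s).
- a[4] code=CR → no match; kept with NULLs on the b side.
- a[5] code=HP → 4 match(es) in b → 4 row(s).
- 3 row(s) from b found no a partner → padded with NULL.

NULL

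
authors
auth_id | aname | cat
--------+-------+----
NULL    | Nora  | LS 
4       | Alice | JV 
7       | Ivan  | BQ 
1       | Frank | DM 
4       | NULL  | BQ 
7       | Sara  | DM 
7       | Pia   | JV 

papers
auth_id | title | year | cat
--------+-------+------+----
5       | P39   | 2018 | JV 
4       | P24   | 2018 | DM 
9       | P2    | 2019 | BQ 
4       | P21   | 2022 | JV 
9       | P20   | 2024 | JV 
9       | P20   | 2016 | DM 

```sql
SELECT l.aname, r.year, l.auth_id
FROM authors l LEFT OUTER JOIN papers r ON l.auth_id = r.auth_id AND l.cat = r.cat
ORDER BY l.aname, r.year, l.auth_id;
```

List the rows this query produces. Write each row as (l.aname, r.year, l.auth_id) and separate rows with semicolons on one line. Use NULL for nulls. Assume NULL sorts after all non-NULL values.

(Alice, 2022, 4); (Frank, NULL, 1); (Ivan, NULL, 7); (Nora, NULL, NULL); (Pia, NULL, 7); (Sara, NULL, 7); (NULL, NULL, 4)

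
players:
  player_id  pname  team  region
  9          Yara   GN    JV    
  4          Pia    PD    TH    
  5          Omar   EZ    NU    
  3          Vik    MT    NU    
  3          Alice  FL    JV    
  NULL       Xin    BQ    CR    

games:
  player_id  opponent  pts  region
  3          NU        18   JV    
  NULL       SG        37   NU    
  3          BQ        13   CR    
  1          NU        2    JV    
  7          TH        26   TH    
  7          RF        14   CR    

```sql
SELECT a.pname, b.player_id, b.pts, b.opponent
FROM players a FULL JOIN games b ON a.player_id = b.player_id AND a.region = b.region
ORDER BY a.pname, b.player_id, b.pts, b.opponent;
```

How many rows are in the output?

FULL OUTER JOIN keeps every row from both sides; unmatched rows get NULL for the other side's columns.
Matching on a.player_id = b.player_id AND a.region = b.region. A NULL in a compared column never satisfies the condition.
- a (player_id=9, region=JV) has no partner → padded with NULL.
- a (player_id=4, region=TH) has no partner → padded with NULL.
- a (player_id=5, region=NU) has no partner → padded with NULL.
- a (player_id=3, region=NU) has no partner → padded with NULL.
- a (player_id=3, region=JV) pairs with 1 row(s) of b.
- a (player_id=NULL, region=CR) has no partner → padded with NULL.
- 5 b row(s) had no a match → kept, a columns NULL.
Total: 1 matched + 10 padded = 11 rows.

11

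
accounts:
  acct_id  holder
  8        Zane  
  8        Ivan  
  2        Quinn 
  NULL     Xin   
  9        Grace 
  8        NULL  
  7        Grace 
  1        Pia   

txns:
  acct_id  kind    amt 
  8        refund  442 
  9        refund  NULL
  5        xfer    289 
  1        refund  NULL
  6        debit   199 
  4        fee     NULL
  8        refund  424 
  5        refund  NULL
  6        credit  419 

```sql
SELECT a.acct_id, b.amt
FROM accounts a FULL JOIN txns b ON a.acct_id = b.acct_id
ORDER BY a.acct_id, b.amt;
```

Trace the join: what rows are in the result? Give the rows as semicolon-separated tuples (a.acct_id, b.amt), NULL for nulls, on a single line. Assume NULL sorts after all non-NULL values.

(1, NULL); (2, NULL); (7, NULL); (8, 424); (8, 424); (8, 424); (8, 442); (8, 442); (8, 442); (9, NULL); (NULL, 199); (NULL, 289); (NULL, 419); (NULL, NULL); (NULL, NULL); (NULL, NULL)

FULL OUTER JOIN keeps every row from both sides; unmatched rows get NULL for the other side's columns.
Matching on a.acct_id = b.acct_id. A NULL in a compared column never satisfies the condition.
Matched pairs: 8; unmatched a rows kept: 3; unmatched b rows kept: 5.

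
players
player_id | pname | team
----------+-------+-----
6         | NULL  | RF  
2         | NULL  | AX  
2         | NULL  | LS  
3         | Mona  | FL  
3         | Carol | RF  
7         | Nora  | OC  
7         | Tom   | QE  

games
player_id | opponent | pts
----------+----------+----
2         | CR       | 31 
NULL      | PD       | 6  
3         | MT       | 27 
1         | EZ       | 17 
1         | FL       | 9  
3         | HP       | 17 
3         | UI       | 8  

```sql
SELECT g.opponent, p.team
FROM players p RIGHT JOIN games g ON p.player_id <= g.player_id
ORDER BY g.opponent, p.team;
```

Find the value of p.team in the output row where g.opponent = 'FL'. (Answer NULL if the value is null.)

RIGHT JOIN keeps every row from `games`; unmatched rows get NULL for `players`'s columns.
Matching on p.player_id <= g.player_id. A NULL in a compared column never satisfies the condition.
- p row (player_id=6): no match.
- p row (player_id=2): matches 4 g row(s) → 4 output row(s).
- p row (player_id=2): matches 4 g row(s) → 4 output row(s).
- p row (player_id=3): matches 3 g row(s) → 3 output row(s).
- p row (player_id=3): matches 3 g row(s) → 3 output row(s).
- p row (player_id=7): no match.
- p row (player_id=7): no match.
- 3 g row(s) had no p match → kept, p columns NULL.

NULL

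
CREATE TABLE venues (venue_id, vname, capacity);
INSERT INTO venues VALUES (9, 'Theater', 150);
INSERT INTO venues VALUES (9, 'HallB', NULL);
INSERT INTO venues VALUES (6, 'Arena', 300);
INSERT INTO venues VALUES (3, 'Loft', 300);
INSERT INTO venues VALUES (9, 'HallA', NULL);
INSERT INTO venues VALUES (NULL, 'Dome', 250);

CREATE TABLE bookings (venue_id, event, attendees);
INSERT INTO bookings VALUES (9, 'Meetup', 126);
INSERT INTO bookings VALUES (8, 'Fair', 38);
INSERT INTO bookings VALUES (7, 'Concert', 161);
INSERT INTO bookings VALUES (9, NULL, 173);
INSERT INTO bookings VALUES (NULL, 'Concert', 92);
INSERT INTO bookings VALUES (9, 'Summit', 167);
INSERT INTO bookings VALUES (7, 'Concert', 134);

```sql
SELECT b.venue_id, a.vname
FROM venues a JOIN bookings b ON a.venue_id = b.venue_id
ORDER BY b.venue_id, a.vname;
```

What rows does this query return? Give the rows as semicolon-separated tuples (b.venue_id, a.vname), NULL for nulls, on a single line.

(9, HallA); (9, HallA); (9, HallA); (9, HallB); (9, HallB); (9, HallB); (9, Theater); (9, Theater); (9, Theater)

INNER JOIN keeps only pairs where the ON condition holds.
Matching on a.venue_id = b.venue_id. A NULL in a compared column never satisfies the condition.
- a[0] venue_id=9 → 3 match(es) in b → 3 row(s).
- a[1] venue_id=9 → 3 match(es) in b → 3 row(s).
- a[2] venue_id=6 → no match; dropped.
- a[3] venue_id=3 → no match; dropped.
- a[4] venue_id=9 → 3 match(es) in b → 3 row(s).
- a[5] venue_id=NULL → no match; dropped.
After projecting and ordering:
b.venue_id | a.vname
9 | HallA
9 | HallA
9 | HallA
9 | HallB
9 | HallB
9 | HallB
9 | Theater
9 | Theater
9 | Theater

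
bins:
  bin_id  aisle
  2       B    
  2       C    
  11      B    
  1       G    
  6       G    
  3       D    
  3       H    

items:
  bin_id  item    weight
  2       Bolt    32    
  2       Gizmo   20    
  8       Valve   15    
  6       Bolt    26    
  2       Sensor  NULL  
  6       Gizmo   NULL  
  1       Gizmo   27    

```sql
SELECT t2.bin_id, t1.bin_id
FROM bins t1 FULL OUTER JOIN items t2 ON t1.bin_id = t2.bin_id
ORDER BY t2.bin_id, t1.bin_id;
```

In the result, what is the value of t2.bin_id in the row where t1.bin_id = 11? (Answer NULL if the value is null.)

FULL OUTER JOIN keeps every row from both sides; unmatched rows get NULL for the other side's columns.
Matching on t1.bin_id = t2.bin_id.
Matched pairs: 9; unmatched t1 rows kept: 3; unmatched t2 rows kept: 1.

NULL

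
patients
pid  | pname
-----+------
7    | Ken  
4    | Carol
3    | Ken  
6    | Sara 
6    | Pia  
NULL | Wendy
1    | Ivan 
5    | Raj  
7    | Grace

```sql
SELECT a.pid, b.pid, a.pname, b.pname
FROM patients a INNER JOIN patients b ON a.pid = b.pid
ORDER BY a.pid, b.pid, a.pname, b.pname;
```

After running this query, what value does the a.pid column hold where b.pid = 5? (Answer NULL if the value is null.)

INNER JOIN keeps only pairs where the ON condition holds.
Matching on a.pid = b.pid. A NULL in a compared column never satisfies the condition.
Matched pairs: 12.

5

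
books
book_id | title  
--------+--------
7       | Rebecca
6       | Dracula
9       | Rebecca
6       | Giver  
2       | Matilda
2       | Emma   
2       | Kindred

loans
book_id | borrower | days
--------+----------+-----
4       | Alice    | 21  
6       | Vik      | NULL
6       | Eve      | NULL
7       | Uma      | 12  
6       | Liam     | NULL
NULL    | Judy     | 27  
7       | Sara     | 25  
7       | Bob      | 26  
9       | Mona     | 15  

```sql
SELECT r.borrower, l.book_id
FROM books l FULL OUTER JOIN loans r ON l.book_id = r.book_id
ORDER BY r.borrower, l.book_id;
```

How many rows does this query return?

15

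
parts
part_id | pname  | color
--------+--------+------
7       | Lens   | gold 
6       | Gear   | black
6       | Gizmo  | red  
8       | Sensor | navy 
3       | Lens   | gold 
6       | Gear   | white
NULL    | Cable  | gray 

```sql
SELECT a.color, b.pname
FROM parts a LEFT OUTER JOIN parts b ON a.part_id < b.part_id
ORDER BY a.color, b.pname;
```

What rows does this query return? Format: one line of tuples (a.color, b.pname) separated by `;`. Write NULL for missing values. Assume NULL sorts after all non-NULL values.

LEFT JOIN keeps every row from `parts a`; unmatched rows get NULL for `parts b`'s columns.
Matching on a.part_id < b.part_id. A NULL in a compared column never satisfies the condition.
Matched pairs: 12; unmatched a rows kept: 2.

(black, Lens); (black, Sensor); (gold, Gear); (gold, Gear); (gold, Gizmo); (gold, Lens); (gold, Sensor); (gold, Sensor); (gray, NULL); (navy, NULL); (red, Lens); (red, Sensor); (white, Lens); (white, Sensor)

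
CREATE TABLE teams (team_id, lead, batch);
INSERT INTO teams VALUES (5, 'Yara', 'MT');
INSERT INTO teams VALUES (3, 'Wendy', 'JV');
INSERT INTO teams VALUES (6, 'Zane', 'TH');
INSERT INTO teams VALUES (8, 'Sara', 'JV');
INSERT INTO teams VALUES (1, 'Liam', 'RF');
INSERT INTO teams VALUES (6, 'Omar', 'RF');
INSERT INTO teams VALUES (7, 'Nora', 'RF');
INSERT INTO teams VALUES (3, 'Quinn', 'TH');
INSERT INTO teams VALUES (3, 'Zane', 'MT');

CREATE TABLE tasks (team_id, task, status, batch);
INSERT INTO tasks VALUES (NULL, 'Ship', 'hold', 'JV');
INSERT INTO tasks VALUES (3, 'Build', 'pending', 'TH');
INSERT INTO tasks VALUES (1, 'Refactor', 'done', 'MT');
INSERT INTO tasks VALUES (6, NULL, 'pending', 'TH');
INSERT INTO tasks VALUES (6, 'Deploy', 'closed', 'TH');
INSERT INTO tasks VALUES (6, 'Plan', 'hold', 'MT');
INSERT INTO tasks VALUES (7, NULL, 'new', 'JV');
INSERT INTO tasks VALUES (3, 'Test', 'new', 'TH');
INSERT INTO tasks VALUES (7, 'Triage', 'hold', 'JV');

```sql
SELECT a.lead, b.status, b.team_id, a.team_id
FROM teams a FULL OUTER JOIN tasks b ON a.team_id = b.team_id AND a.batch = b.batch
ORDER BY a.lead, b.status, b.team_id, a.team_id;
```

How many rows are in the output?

FULL OUTER JOIN keeps every row from both sides; unmatched rows get NULL for the other side's columns.
Matching on a.team_id = b.team_id AND a.batch = b.batch. A NULL in a compared column never satisfies the condition.
- a row (team_id=5, batch=MT): no match → kept, b columns NULL.
- a row (team_id=3, batch=JV): no match → kept, b columns NULL.
- a row (team_id=6, batch=TH): matches 2 b row(s) → 2 output row(s).
- a row (team_id=8, batch=JV): no match → kept, b columns NULL.
- a row (team_id=1, batch=RF): no match → kept, b columns NULL.
- a row (team_id=6, batch=RF): no match → kept, b columns NULL.
- a row (team_id=7, batch=RF): no match → kept, b columns NULL.
- a row (team_id=3, batch=TH): matches 2 b row(s) → 2 output row(s).
- a row (team_id=3, batch=MT): no match → kept, b columns NULL.
- plus 5 unmatched b row(s), each kept with NULL a columns.
Total: 4 matched + 12 padded = 16 rows.

16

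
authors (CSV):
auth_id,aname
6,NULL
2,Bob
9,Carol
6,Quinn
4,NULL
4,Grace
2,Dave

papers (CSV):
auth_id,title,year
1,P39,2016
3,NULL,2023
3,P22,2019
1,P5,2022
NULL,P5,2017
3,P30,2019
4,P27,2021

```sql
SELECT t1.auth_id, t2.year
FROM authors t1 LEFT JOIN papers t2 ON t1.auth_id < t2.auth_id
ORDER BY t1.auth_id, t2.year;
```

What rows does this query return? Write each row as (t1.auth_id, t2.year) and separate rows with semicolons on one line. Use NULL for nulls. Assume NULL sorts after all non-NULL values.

(2, 2019); (2, 2019); (2, 2019); (2, 2019); (2, 2021); (2, 2021); (2, 2023); (2, 2023); (4, NULL); (4, NULL); (6, NULL); (6, NULL); (9, NULL)

LEFT JOIN keeps every row from `authors`; unmatched rows get NULL for `papers`'s columns.
Matching on t1.auth_id < t2.auth_id. A NULL in a compared column never satisfies the condition.
- t1 row (auth_id=6): no match → kept, t2 columns NULL.
- t1 row (auth_id=2): matches 4 t2 row(s) → 4 output row(s).
- t1 row (auth_id=9): no match → kept, t2 columns NULL.
- t1 row (auth_id=6): no match → kept, t2 columns NULL.
- t1 row (auth_id=4): no match → kept, t2 columns NULL.
- t1 row (auth_id=4): no match → kept, t2 columns NULL.
- t1 row (auth_id=2): matches 4 t2 row(s) → 4 output row(s).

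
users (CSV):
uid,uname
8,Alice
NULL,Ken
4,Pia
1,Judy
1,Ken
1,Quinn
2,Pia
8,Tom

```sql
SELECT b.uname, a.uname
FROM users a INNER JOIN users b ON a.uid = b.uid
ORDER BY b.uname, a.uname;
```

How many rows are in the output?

15

INNER JOIN keeps only pairs where the ON condition holds.
Matching on a.uid = b.uid. A NULL in a compared column never satisfies the condition.
- a row (uid=8): matches 2 b row(s) → 2 output row(s).
- a row (uid=NULL): no match → dropped.
- a row (uid=4): matches 1 b row(s) → 1 output row(s).
- a row (uid=1): matches 3 b row(s) → 3 output row(s).
- a row (uid=1): matches 3 b row(s) → 3 output row(s).
- a row (uid=1): matches 3 b row(s) → 3 output row(s).
- a row (uid=2): matches 1 b row(s) → 1 output row(s).
- a row (uid=8): matches 2 b row(s) → 2 output row(s).
Total: 15 rows.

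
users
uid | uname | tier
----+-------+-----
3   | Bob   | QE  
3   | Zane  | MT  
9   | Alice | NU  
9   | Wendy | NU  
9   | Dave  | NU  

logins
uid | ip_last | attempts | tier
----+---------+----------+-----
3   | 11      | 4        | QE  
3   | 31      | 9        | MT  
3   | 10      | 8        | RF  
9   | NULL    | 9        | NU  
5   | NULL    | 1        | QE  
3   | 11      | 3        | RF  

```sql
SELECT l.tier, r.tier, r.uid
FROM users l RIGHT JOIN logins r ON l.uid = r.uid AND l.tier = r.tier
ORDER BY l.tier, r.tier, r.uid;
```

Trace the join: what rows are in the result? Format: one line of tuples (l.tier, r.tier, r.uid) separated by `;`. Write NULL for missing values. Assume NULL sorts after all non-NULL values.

RIGHT JOIN keeps every row from `logins`; unmatched rows get NULL for `users`'s columns.
Matching on l.uid = r.uid AND l.tier = r.tier.
Matched pairs: 5; unmatched r rows kept: 3.

(MT, MT, 3); (NU, NU, 9); (NU, NU, 9); (NU, NU, 9); (QE, QE, 3); (NULL, QE, 5); (NULL, RF, 3); (NULL, RF, 3)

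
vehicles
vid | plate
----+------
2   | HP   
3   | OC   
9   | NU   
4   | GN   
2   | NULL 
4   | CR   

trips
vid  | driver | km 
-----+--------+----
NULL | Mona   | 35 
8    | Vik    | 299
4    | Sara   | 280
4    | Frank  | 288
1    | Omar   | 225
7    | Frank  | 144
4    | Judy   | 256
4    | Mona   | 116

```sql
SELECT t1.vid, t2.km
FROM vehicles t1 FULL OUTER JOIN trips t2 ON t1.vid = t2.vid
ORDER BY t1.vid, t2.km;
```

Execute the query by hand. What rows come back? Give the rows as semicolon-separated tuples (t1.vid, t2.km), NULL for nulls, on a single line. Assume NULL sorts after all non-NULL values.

(2, NULL); (2, NULL); (3, NULL); (4, 116); (4, 116); (4, 256); (4, 256); (4, 280); (4, 280); (4, 288); (4, 288); (9, NULL); (NULL, 35); (NULL, 144); (NULL, 225); (NULL, 299)

FULL OUTER JOIN keeps every row from both sides; unmatched rows get NULL for the other side's columns.
Matching on t1.vid = t2.vid. A NULL in a compared column never satisfies the condition.
Matched pairs: 8; unmatched t1 rows kept: 4; unmatched t2 rows kept: 4.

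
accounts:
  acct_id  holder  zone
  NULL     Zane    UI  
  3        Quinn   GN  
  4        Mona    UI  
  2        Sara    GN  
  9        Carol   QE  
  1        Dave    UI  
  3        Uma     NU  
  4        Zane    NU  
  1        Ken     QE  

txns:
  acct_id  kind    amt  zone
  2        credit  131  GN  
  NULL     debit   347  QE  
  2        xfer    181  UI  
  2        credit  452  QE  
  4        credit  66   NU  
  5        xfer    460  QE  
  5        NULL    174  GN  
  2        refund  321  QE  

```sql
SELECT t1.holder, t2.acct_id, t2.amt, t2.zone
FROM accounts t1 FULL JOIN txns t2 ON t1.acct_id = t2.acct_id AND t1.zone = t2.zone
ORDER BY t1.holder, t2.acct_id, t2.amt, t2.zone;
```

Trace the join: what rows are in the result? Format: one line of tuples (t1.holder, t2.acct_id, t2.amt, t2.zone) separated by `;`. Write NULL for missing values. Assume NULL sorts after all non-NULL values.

(Carol, NULL, NULL, NULL); (Dave, NULL, NULL, NULL); (Ken, NULL, NULL, NULL); (Mona, NULL, NULL, NULL); (Quinn, NULL, NULL, NULL); (Sara, 2, 131, GN); (Uma, NULL, NULL, NULL); (Zane, 4, 66, NU); (Zane, NULL, NULL, NULL); (NULL, 2, 181, UI); (NULL, 2, 321, QE); (NULL, 2, 452, QE); (NULL, 5, 174, GN); (NULL, 5, 460, QE); (NULL, NULL, 347, QE)

FULL OUTER JOIN keeps every row from both sides; unmatched rows get NULL for the other side's columns.
Matching on t1.acct_id = t2.acct_id AND t1.zone = t2.zone. A NULL in a compared column never satisfies the condition.
- t1 (acct_id=NULL, zone=UI) has no partner → padded with NULL.
- t1 (acct_id=3, zone=GN) has no partner → padded with NULL.
- t1 (acct_id=4, zone=UI) has no partner → padded with NULL.
- t1 (acct_id=2, zone=GN) pairs with 1 row(s) of t2.
- t1 (acct_id=9, zone=QE) has no partner → padded with NULL.
- t1 (acct_id=1, zone=UI) has no partner → padded with NULL.
- t1 (acct_id=3, zone=NU) has no partner → padded with NULL.
- t1 (acct_id=4, zone=NU) pairs with 1 row(s) of t2.
- t1 (acct_id=1, zone=QE) has no partner → padded with NULL.
- plus 6 unmatched t2 row(s), each kept with NULL t1 columns.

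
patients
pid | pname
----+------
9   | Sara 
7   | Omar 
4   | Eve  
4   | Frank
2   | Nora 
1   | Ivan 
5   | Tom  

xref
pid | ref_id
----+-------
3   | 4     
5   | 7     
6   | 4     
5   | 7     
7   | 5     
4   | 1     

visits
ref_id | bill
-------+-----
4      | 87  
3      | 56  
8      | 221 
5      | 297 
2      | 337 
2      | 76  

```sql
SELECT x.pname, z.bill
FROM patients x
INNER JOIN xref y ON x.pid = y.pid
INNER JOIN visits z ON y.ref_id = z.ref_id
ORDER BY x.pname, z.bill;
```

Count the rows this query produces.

1

Joins associate left-to-right: patients INNER JOIN xref on pid gives 5 intermediate row(s).
Then INNER JOIN `visits z` on ref_id: keep only rows whose y.ref_id appears in z.
Result: 1 row(s).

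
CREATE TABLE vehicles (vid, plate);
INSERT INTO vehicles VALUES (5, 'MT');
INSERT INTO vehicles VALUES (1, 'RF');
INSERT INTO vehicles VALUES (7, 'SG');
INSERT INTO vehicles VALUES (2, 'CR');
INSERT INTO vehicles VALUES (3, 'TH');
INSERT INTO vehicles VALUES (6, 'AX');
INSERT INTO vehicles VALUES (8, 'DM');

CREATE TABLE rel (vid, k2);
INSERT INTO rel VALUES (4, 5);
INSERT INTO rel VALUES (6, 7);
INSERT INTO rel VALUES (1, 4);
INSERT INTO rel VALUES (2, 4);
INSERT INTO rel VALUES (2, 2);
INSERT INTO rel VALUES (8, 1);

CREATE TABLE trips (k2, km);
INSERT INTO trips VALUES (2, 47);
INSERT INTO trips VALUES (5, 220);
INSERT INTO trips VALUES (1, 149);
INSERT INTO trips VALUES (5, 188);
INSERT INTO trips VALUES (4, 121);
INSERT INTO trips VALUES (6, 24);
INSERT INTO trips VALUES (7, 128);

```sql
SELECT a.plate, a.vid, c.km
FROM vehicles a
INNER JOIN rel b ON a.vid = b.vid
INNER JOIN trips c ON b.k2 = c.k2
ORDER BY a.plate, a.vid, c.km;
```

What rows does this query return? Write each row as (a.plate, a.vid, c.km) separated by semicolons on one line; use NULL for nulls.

Evaluate left to right. First `vehicles a INNER JOIN rel b` on vid: 5 row(s).
Then INNER JOIN `trips c` on k2: keep only rows whose b.k2 appears in c.

(AX, 6, 128); (CR, 2, 47); (CR, 2, 121); (DM, 8, 149); (RF, 1, 121)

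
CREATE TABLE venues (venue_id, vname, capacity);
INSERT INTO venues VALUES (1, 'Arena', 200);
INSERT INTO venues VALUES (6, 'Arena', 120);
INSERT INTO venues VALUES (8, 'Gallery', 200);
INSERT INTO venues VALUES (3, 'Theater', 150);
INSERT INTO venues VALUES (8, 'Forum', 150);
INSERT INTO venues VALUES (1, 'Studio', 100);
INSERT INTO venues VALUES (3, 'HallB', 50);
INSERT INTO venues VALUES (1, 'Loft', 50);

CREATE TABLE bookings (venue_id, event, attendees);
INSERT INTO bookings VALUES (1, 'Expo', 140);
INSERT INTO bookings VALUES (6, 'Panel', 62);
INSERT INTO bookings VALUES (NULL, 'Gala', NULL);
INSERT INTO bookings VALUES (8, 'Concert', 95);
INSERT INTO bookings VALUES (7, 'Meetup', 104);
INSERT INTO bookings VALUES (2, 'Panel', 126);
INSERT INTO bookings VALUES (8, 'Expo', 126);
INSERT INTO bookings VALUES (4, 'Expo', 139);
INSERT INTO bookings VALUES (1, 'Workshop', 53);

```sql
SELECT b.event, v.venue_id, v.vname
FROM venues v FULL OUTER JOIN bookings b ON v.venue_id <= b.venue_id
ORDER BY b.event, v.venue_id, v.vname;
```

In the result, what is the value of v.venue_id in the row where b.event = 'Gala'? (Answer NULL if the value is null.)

NULL

FULL OUTER JOIN keeps every row from both sides; unmatched rows get NULL for the other side's columns.
Matching on v.venue_id <= b.venue_id. A NULL in a compared column never satisfies the condition.
- v (venue_id=1) pairs with 8 row(s) of b.
- v (venue_id=6) pairs with 4 row(s) of b.
- v (venue_id=8) pairs with 2 row(s) of b.
- v (venue_id=3) pairs with 5 row(s) of b.
- v (venue_id=8) pairs with 2 row(s) of b.
- v (venue_id=1) pairs with 8 row(s) of b.
- v (venue_id=3) pairs with 5 row(s) of b.
- v (venue_id=1) pairs with 8 row(s) of b.
- 1 b row(s) had no v match → kept, v columns NULL.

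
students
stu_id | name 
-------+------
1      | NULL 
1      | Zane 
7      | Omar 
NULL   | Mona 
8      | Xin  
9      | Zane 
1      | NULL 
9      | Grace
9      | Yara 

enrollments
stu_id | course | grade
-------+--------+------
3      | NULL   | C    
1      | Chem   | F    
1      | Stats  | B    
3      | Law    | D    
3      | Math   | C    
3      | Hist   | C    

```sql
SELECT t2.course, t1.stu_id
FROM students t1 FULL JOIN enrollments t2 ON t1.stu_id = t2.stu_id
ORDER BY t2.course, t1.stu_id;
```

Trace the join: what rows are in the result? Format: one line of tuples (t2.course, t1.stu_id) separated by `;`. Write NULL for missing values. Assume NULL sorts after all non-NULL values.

(Chem, 1); (Chem, 1); (Chem, 1); (Hist, NULL); (Law, NULL); (Math, NULL); (Stats, 1); (Stats, 1); (Stats, 1); (NULL, 7); (NULL, 8); (NULL, 9); (NULL, 9); (NULL, 9); (NULL, NULL); (NULL, NULL)

FULL OUTER JOIN keeps every row from both sides; unmatched rows get NULL for the other side's columns.
Matching on t1.stu_id = t2.stu_id. A NULL in a compared column never satisfies the condition.
Matched pairs: 6; unmatched t1 rows kept: 6; unmatched t2 rows kept: 4.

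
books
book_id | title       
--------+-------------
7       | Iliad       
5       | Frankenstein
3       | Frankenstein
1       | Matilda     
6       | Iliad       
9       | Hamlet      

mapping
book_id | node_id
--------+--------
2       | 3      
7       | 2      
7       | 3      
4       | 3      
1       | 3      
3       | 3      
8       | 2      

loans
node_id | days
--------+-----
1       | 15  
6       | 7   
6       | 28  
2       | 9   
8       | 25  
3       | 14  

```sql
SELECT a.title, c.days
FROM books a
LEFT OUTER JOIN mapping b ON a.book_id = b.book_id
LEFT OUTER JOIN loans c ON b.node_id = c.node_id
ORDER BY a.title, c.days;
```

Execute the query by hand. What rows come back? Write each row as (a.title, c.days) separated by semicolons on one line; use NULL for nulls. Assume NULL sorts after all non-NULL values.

Joins associate left-to-right: books LEFT JOIN mapping on book_id gives 7 intermediate row(s).
Then LEFT JOIN `loans c` on node_id: each of those 7 rows is kept; rows whose b.node_id has no match in c get NULL for c's columns.

(Frankenstein, 14); (Frankenstein, NULL); (Hamlet, NULL); (Iliad, 9); (Iliad, 14); (Iliad, NULL); (Matilda, 14)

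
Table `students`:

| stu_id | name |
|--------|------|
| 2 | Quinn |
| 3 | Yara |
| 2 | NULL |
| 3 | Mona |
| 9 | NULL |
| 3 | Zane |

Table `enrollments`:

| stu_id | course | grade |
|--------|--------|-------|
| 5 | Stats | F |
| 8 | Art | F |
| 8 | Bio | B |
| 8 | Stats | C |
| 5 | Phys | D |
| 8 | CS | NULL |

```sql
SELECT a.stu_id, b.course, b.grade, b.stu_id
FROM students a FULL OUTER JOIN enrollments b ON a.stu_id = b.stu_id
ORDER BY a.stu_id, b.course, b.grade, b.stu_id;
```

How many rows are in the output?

FULL OUTER JOIN keeps every row from both sides; unmatched rows get NULL for the other side's columns.
Matching on a.stu_id = b.stu_id.
- a (stu_id=2) has no partner → padded with NULL.
- a (stu_id=3) has no partner → padded with NULL.
- a (stu_id=2) has no partner → padded with NULL.
- a (stu_id=3) has no partner → padded with NULL.
- a (stu_id=9) has no partner → padded with NULL.
- a (stu_id=3) has no partner → padded with NULL.
- 6 row(s) from b found no a partner → padded with NULL.
Total: 0 matched + 12 padded = 12 rows.

12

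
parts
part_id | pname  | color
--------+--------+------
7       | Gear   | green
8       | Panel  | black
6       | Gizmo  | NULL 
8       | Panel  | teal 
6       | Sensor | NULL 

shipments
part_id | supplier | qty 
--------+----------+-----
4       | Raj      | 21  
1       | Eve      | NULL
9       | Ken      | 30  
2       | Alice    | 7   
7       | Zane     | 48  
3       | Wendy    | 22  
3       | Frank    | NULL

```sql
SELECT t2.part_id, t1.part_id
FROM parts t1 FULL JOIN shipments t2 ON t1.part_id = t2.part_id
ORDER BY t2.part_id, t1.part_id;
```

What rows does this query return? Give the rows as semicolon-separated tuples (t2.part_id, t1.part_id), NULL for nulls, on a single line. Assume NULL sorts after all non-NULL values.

FULL OUTER JOIN keeps every row from both sides; unmatched rows get NULL for the other side's columns.
Matching on t1.part_id = t2.part_id.
- t1[0] part_id=7 → 1 match(es) in t2 → 1 row(s).
- t1[1] part_id=8 → no match; kept with NULLs on the t2 side.
- t1[2] part_id=6 → no match; kept with NULLs on the t2 side.
- t1[3] part_id=8 → no match; kept with NULLs on the t2 side.
- t1[4] part_id=6 → no match; kept with NULLs on the t2 side.
- 6 row(s) from t2 found no t1 partner → padded with NULL.

(1, NULL); (2, NULL); (3, NULL); (3, NULL); (4, NULL); (7, 7); (9, NULL); (NULL, 6); (NULL, 6); (NULL, 8); (NULL, 8)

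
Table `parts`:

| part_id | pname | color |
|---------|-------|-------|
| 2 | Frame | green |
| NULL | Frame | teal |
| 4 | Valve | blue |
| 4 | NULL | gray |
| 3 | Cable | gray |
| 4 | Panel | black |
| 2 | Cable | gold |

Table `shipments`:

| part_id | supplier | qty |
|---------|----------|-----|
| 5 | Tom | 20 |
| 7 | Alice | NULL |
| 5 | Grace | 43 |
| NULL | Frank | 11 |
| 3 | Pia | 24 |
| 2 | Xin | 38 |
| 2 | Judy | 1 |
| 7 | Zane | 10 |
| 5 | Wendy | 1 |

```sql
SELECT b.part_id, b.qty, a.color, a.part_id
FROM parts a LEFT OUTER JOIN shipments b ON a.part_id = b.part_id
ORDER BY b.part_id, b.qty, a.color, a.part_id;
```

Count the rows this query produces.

9

LEFT JOIN keeps every row from `parts`; unmatched rows get NULL for `shipments`'s columns.
Matching on a.part_id = b.part_id. A NULL in a compared column never satisfies the condition.
- a (part_id=2) pairs with 2 row(s) of b.
- a (part_id=NULL) has no partner → padded with NULL.
- a (part_id=4) has no partner → padded with NULL.
- a (part_id=4) has no partner → padded with NULL.
- a (part_id=3) pairs with 1 row(s) of b.
- a (part_id=4) has no partner → padded with NULL.
- a (part_id=2) pairs with 2 row(s) of b.
Total: 5 matched + 4 padded = 9 rows.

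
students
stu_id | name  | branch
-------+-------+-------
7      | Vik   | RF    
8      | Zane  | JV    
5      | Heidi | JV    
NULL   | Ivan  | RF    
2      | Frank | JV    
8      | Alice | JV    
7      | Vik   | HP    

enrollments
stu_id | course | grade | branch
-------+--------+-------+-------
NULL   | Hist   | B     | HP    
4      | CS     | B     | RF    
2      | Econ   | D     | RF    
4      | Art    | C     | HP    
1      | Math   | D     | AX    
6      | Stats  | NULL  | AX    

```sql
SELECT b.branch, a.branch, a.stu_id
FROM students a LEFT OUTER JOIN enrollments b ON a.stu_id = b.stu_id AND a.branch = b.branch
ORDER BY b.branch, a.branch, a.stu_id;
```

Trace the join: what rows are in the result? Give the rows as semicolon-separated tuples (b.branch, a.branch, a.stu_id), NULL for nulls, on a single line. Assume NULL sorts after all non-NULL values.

LEFT JOIN keeps every row from `students`; unmatched rows get NULL for `enrollments`'s columns.
Matching on a.stu_id = b.stu_id AND a.branch = b.branch. A NULL in a compared column never satisfies the condition.
- stu_id=7, branch=RF: no b row matches, row kept with b columns NULL.
- stu_id=8, branch=JV: no b row matches, row kept with b columns NULL.
- stu_id=5, branch=JV: no b row matches, row kept with b columns NULL.
- stu_id=NULL, branch=RF: no b row matches, row kept with b columns NULL.
- stu_id=2, branch=JV: no b row matches, row kept with b columns NULL.
- stu_id=8, branch=JV: no b row matches, row kept with b columns NULL.
- stu_id=7, branch=HP: no b row matches, row kept with b columns NULL.
After projecting and ordering:
b.branch | a.branch | a.stu_id
NULL | HP | 7
NULL | JV | 2
NULL | JV | 5
NULL | JV | 8
NULL | JV | 8
NULL | RF | 7
NULL | RF | NULL

(NULL, HP, 7); (NULL, JV, 2); (NULL, JV, 5); (NULL, JV, 8); (NULL, JV, 8); (NULL, RF, 7); (NULL, RF, NULL)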